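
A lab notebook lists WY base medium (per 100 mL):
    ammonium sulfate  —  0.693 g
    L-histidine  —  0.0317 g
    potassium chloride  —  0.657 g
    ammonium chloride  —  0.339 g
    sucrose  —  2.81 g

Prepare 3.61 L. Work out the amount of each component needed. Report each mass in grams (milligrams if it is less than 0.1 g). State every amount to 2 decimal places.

Ratio of target to recipe volume: 3610 / 100 = 36.1.
ammonium sulfate: 0.693 g × (3610 mL / 100 mL) = 25.02 g
L-histidine: 0.0317 g × (3610 mL / 100 mL) = 1.14 g
potassium chloride: 0.657 g × (3610 mL / 100 mL) = 23.72 g
ammonium chloride: 0.339 g × (3610 mL / 100 mL) = 12.24 g
sucrose: 2.81 g × (3610 mL / 100 mL) = 101.44 g

ammonium sulfate 25.02 g; L-histidine 1.14 g; potassium chloride 23.72 g; ammonium chloride 12.24 g; sucrose 101.44 g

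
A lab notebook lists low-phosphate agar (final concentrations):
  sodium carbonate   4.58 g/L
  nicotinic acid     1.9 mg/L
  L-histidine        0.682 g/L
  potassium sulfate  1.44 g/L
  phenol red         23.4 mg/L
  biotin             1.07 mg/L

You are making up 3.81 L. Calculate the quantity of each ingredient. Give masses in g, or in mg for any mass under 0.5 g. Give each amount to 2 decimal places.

Working volume: 3.81 L.
sodium carbonate: 4.58 g/L × 3.81 L = 17.45 g
nicotinic acid: 1.9 mg/L × 3.81 L = 7.24 mg
L-histidine: 0.682 g/L × 3.81 L = 2.60 g
potassium sulfate: 1.44 g/L × 3.81 L = 5.49 g
phenol red: 23.4 mg/L × 3.81 L = 89.15 mg
biotin: 1.07 mg/L × 3.81 L = 4.08 mg

sodium carbonate 17.45 g; nicotinic acid 7.24 mg; L-histidine 2.60 g; potassium sulfate 5.49 g; phenol red 89.15 mg; biotin 4.08 mg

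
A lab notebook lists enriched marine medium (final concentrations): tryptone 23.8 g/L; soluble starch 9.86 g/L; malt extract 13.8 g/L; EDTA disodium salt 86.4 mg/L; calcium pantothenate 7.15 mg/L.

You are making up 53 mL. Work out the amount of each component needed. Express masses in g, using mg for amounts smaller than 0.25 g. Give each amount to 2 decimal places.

tryptone 1.26 g; soluble starch 0.52 g; malt extract 0.73 g; EDTA disodium salt 4.58 mg; calcium pantothenate 0.38 mg

Working volume: 53 mL = 0.053 L.
tryptone: 23.8 g/L × 0.053 L = 1.26 g
soluble starch: 9.86 g/L × 0.053 L = 0.52 g
malt extract: 13.8 g/L × 0.053 L = 0.73 g
EDTA disodium salt: 86.4 mg/L × 0.053 L = 4.58 mg
calcium pantothenate: 7.15 mg/L × 0.053 L = 0.38 mg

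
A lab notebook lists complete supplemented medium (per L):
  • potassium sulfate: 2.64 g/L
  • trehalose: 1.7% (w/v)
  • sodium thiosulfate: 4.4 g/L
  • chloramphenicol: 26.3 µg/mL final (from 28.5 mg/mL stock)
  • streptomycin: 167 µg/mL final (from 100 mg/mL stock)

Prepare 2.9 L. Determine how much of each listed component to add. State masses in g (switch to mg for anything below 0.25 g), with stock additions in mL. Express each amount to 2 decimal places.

Scale factor relative to 1 L: 2.9.
potassium sulfate: 2.64 g/L × 2.9 L = 7.66 g
trehalose: 1.7 g per 100 mL × 2900 mL ÷ 100 = 49.30 g
sodium thiosulfate: 4.4 g/L × 2.9 L = 12.76 g
chloramphenicol: V = C2·V2/C1 = 26.3 µg/mL × 2900 mL ÷ 28500 µg/mL = 2.68 mL
streptomycin: dilute stock: 167 µg/mL × 2900 mL ÷ 100000 µg/mL = 4.84 mL

potassium sulfate 7.66 g; trehalose 49.30 g; sodium thiosulfate 12.76 g; chloramphenicol 2.68 mL; streptomycin 4.84 mL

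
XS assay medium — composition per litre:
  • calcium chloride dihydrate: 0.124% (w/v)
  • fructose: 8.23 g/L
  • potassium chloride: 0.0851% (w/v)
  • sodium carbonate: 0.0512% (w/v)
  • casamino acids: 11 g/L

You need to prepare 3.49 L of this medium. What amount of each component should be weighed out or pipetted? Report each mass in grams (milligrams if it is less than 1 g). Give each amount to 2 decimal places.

Scale factor relative to 1 L: 3.49.
calcium chloride dihydrate: 0.124 g per 100 mL × 3490 mL ÷ 100 = 4.33 g
fructose: 8.23 g/L × 3.49 L = 28.72 g
potassium chloride: 0.0851 g per 100 mL × 3490 mL ÷ 100 = 2.97 g
sodium carbonate: 0.0512 g per 100 mL × 3490 mL ÷ 100 = 1.79 g
casamino acids: 11 g/L × 3.49 L = 38.39 g

calcium chloride dihydrate 4.33 g; fructose 28.72 g; potassium chloride 2.97 g; sodium carbonate 1.79 g; casamino acids 38.39 g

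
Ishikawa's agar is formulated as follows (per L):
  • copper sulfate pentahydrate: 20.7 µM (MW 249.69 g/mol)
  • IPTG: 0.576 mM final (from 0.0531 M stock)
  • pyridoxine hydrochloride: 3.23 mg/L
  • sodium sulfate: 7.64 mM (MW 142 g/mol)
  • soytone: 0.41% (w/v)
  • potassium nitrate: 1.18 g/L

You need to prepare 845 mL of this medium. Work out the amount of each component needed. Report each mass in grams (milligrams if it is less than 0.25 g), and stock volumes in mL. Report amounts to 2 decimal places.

copper sulfate pentahydrate 4.37 mg; IPTG 9.17 mL; pyridoxine hydrochloride 2.73 mg; sodium sulfate 0.92 g; soytone 3.46 g; potassium nitrate 1.00 g

Target volume = 845 mL = 0.845 L.
copper sulfate pentahydrate: 20.7 µmol/L × 249.69 g/mol × 0.845 L ÷ 1000 = 4.37 mg
IPTG: C1V1 = C2V2 → 0.576 mM × 845 mL ÷ 53.1 mM = 9.17 mL
pyridoxine hydrochloride: 3.23 mg/L × 0.845 L = 2.73 mg
sodium sulfate: 7.64 mmol/L × 142 g/mol × 0.845 L ÷ 1000 = 0.92 g
soytone: 0.41% w/v = 4.1 g/L → 4.1 × 0.845 L = 3.46 g
potassium nitrate: 1.18 g/L × 0.845 L = 1.00 g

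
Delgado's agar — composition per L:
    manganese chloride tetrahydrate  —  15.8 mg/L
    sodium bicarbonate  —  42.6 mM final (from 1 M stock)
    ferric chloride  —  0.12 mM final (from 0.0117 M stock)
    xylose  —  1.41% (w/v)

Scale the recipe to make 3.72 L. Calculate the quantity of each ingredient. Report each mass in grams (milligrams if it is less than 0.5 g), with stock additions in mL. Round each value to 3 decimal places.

manganese chloride tetrahydrate 58.776 mg; sodium bicarbonate 158.472 mL; ferric chloride 38.154 mL; xylose 52.452 g

Working volume: 3.72 L.
manganese chloride tetrahydrate: 15.8 mg/L × 3.72 L = 58.776 mg
sodium bicarbonate: C1V1 = C2V2 → 42.6 mM × 3720 mL ÷ 1000 mM = 158.472 mL
ferric chloride: C1V1 = C2V2 → 0.12 mM × 3720 mL ÷ 11.7 mM = 38.154 mL
xylose: 1.41% w/v = 14.1 g/L → 14.1 × 3.72 L = 52.452 g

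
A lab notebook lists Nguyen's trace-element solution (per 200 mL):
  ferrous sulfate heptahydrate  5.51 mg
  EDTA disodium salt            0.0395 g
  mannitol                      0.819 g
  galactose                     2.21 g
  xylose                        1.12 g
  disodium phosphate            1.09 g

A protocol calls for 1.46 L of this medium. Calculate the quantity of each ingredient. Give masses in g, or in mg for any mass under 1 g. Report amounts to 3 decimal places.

ferrous sulfate heptahydrate 40.223 mg; EDTA disodium salt 288.350 mg; mannitol 5.979 g; galactose 16.133 g; xylose 8.176 g; disodium phosphate 7.957 g

Ratio of target to recipe volume: 1460 / 200 = 7.3.
ferrous sulfate heptahydrate: 5.51 mg × (1460 mL / 200 mL) = 40.223 mg
EDTA disodium salt: 0.0395 g × (1460 mL / 200 mL) = 0.28835 g = 288.350 mg
mannitol: 0.819 g × (1460 mL / 200 mL) = 5.979 g
galactose: 2.21 g × (1460 mL / 200 mL) = 16.133 g
xylose: 1.12 g × (1460 mL / 200 mL) = 8.176 g
disodium phosphate: 1.09 g × (1460 mL / 200 mL) = 7.957 g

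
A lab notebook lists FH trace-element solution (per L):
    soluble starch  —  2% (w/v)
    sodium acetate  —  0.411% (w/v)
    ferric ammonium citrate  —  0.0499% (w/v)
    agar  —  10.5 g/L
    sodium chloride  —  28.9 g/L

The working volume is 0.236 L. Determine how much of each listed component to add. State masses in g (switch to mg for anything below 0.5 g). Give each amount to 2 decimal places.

soluble starch 4.72 g; sodium acetate 0.97 g; ferric ammonium citrate 117.76 mg; agar 2.48 g; sodium chloride 6.82 g

Working volume: 0.236 L.
soluble starch: 2% w/v = 20 g/L → 20 × 0.236 L = 4.72 g
sodium acetate: 0.411% w/v = 4.11 g/L → 4.11 × 0.236 L = 0.97 g
ferric ammonium citrate: 0.0499% w/v = 0.499 g/L → 0.499 × 0.236 L = 0.117764 g = 117.76 mg
agar: 10.5 g/L × 0.236 L = 2.48 g
sodium chloride: 28.9 g/L × 0.236 L = 6.82 g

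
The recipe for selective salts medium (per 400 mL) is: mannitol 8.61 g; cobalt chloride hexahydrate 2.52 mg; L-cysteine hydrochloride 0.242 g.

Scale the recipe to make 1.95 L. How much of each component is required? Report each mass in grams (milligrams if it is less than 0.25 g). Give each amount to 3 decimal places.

mannitol 41.974 g; cobalt chloride hexahydrate 12.285 mg; L-cysteine hydrochloride 1.180 g

Ratio of target to recipe volume: 1950 / 400 = 4.875.
mannitol: 8.61 g × (1950 mL / 400 mL) = 41.974 g
cobalt chloride hexahydrate: 2.52 mg × (1950 mL / 400 mL) = 12.285 mg
L-cysteine hydrochloride: 0.242 g × (1950 mL / 400 mL) = 1.180 g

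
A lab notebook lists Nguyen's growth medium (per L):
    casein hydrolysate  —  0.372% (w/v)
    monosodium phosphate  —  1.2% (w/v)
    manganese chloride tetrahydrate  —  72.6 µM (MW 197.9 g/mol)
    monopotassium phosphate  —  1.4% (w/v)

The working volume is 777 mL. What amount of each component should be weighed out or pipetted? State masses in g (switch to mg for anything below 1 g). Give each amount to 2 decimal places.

Target volume = 777 mL = 0.777 L.
casein hydrolysate: 0.372% w/v = 3.72 g/L → 3.72 × 0.777 L = 2.89 g
monosodium phosphate: 1.2% w/v = 12 g/L → 12 × 0.777 L = 9.32 g
manganese chloride tetrahydrate: 72.6 µmol/L × 197.9 g/mol × 0.777 L ÷ 1000 = 11.16 mg
monopotassium phosphate: 1.4% w/v = 14 g/L → 14 × 0.777 L = 10.88 g

casein hydrolysate 2.89 g; monosodium phosphate 9.32 g; manganese chloride tetrahydrate 11.16 mg; monopotassium phosphate 10.88 g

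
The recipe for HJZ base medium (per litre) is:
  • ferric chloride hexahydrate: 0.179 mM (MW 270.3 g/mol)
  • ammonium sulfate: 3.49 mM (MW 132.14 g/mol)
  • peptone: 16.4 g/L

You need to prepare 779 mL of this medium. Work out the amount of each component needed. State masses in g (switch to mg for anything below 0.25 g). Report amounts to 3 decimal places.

Working volume: 779 mL = 0.779 L.
ferric chloride hexahydrate: 0.179 mmol/L × 270.3 mg/mmol × 0.779 L = 37.691 mg
ammonium sulfate: 3.49 mmol/L × 132.14 g/mol × 0.779 L ÷ 1000 = 0.359 g
peptone: 16.4 g/L × 0.779 L = 12.776 g

ferric chloride hexahydrate 37.691 mg; ammonium sulfate 0.359 g; peptone 12.776 g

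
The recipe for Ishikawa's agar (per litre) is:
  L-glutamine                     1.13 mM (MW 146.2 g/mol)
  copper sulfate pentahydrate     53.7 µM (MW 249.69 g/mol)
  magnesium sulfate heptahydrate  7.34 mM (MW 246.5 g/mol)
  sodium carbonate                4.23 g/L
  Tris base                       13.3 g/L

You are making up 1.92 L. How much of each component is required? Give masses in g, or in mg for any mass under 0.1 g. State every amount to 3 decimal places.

L-glutamine 0.317 g; copper sulfate pentahydrate 25.744 mg; magnesium sulfate heptahydrate 3.474 g; sodium carbonate 8.122 g; Tris base 25.536 g

Scale factor relative to 1 L: 1.92.
L-glutamine: 1.13 mmol/L × 146.2 g/mol × 1.92 L ÷ 1000 = 0.317 g
copper sulfate pentahydrate: 53.7 µmol/L × 249.69 g/mol × 1.92 L ÷ 1000 = 25.744 mg
magnesium sulfate heptahydrate: 7.34 mmol/L × 246.5 g/mol × 1.92 L ÷ 1000 = 3.474 g
sodium carbonate: 4.23 g/L × 1.92 L = 8.122 g
Tris base: 13.3 g/L × 1.92 L = 25.536 g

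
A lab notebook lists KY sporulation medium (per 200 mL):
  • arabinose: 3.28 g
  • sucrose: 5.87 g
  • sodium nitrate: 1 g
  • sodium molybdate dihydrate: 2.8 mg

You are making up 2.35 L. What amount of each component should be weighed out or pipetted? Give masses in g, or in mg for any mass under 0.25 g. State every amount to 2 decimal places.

Ratio of target to recipe volume: 2350 / 200 = 11.75.
arabinose: 3.28 g × (2350 mL / 200 mL) = 38.54 g
sucrose: 5.87 g × (2350 mL / 200 mL) = 68.97 g
sodium nitrate: 1 g × (2350 mL / 200 mL) = 11.75 g
sodium molybdate dihydrate: 2.8 mg × (2350 mL / 200 mL) = 32.90 mg

arabinose 38.54 g; sucrose 68.97 g; sodium nitrate 11.75 g; sodium molybdate dihydrate 32.90 mg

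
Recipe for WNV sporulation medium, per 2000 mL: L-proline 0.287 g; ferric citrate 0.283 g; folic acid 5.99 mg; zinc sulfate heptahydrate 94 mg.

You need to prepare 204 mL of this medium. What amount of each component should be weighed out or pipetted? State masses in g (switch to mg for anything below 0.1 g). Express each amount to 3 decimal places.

Ratio of target to recipe volume: 204 / 2000 = 0.102.
L-proline: 0.287 g × (204 mL / 2000 mL) = 0.029274 g = 29.274 mg
ferric citrate: 0.283 g × (204 mL / 2000 mL) = 0.028866 g = 28.866 mg
folic acid: 5.99 mg × (204 mL / 2000 mL) = 0.611 mg
zinc sulfate heptahydrate: 94 mg × (204 mL / 2000 mL) = 9.588 mg

L-proline 29.274 mg; ferric citrate 28.866 mg; folic acid 0.611 mg; zinc sulfate heptahydrate 9.588 mg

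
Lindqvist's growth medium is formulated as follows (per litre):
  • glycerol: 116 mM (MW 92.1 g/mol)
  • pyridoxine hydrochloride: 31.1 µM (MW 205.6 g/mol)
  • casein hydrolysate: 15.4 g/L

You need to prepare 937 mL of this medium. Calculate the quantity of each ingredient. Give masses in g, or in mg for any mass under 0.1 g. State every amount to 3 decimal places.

glycerol 10.011 g; pyridoxine hydrochloride 5.991 mg; casein hydrolysate 14.430 g

Working volume: 937 mL = 0.937 L.
glycerol: 116 mmol/L × 92.1 g/mol × 0.937 L ÷ 1000 = 10.011 g
pyridoxine hydrochloride: 31.1 µmol/L × 205.6 g/mol × 0.937 L ÷ 1000 = 5.991 mg
casein hydrolysate: 15.4 g/L × 0.937 L = 14.430 g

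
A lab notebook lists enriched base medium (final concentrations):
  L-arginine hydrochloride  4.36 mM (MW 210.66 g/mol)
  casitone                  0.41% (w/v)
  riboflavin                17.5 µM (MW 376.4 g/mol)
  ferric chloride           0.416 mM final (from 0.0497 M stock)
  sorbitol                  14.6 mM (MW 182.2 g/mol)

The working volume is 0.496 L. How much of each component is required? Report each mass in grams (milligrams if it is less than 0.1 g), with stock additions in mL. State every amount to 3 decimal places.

L-arginine hydrochloride 0.456 g; casitone 2.034 g; riboflavin 3.267 mg; ferric chloride 4.152 mL; sorbitol 1.319 g

Scale factor relative to 1 L: 0.496.
L-arginine hydrochloride: 4.36 mmol/L × 210.66 g/mol × 0.496 L ÷ 1000 = 0.456 g
casitone: 0.41 g per 100 mL × 496 mL ÷ 100 = 2.034 g
riboflavin: 17.5 µmol/L × 376.4 g/mol × 0.496 L ÷ 1000 = 3.267 mg
ferric chloride: C1V1 = C2V2 → 0.416 mM × 496 mL ÷ 49.7 mM = 4.152 mL
sorbitol: 14.6 mmol/L × 182.2 g/mol × 0.496 L ÷ 1000 = 1.319 g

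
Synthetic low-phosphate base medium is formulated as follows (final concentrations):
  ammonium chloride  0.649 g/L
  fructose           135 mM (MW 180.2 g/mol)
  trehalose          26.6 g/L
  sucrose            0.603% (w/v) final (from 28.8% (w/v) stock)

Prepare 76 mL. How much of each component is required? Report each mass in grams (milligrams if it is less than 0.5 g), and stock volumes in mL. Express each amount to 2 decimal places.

Working volume: 76 mL = 0.076 L.
ammonium chloride: 0.649 g/L × 0.076 L = 0.049324 g = 49.32 mg
fructose: 135 mmol/L × 180.2 g/mol × 0.076 L ÷ 1000 = 1.85 g
trehalose: 26.6 g/L × 0.076 L = 2.02 g
sucrose: V = C2·V2/C1 = 0.603% ÷ 28.8% × 76 mL = 1.59 mL

ammonium chloride 49.32 mg; fructose 1.85 g; trehalose 2.02 g; sucrose 1.59 mL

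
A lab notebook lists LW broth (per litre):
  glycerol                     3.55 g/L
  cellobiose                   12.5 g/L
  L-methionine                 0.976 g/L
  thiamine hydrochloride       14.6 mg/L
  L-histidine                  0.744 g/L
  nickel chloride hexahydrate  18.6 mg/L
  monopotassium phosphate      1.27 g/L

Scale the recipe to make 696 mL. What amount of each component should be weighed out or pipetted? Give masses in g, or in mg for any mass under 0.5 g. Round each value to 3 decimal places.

Target volume = 696 mL = 0.696 L.
glycerol: 3.55 g/L × 0.696 L = 2.471 g
cellobiose: 12.5 g/L × 0.696 L = 8.700 g
L-methionine: 0.976 g/L × 0.696 L = 0.679 g
thiamine hydrochloride: 14.6 mg/L × 0.696 L = 10.162 mg
L-histidine: 0.744 g/L × 0.696 L = 0.518 g
nickel chloride hexahydrate: 18.6 mg/L × 0.696 L = 12.946 mg
monopotassium phosphate: 1.27 g/L × 0.696 L = 0.884 g

glycerol 2.471 g; cellobiose 8.700 g; L-methionine 0.679 g; thiamine hydrochloride 10.162 mg; L-histidine 0.518 g; nickel chloride hexahydrate 12.946 mg; monopotassium phosphate 0.884 g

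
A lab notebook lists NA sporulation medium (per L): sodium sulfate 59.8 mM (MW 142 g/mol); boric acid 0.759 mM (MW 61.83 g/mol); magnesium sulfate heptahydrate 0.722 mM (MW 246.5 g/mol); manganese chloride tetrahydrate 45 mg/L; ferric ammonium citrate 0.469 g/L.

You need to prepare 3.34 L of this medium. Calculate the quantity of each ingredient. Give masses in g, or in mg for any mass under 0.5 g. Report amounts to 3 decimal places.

Working volume: 3.34 L.
sodium sulfate: 59.8 mmol/L × 142 g/mol × 3.34 L ÷ 1000 = 28.362 g
boric acid: 0.759 mmol/L × 61.83 mg/mmol × 3.34 L = 156.743 mg
magnesium sulfate heptahydrate: 0.722 mmol/L × 246.5 g/mol × 3.34 L ÷ 1000 = 0.594 g
manganese chloride tetrahydrate: 45 mg/L × 3.34 L = 150.300 mg
ferric ammonium citrate: 0.469 g/L × 3.34 L = 1.566 g

sodium sulfate 28.362 g; boric acid 156.743 mg; magnesium sulfate heptahydrate 0.594 g; manganese chloride tetrahydrate 150.300 mg; ferric ammonium citrate 1.566 g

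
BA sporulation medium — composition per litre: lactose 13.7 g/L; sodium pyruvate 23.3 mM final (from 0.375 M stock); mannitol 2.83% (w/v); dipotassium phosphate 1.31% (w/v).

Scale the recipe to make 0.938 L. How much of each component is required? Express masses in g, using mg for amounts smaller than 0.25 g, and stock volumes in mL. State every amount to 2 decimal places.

Working volume: 0.938 L.
lactose: 13.7 g/L × 0.938 L = 12.85 g
sodium pyruvate: dilute stock: 23.3 mM × 938 mL ÷ 375 mM = 58.28 mL
mannitol: 2.83% w/v = 28.3 g/L → 28.3 × 0.938 L = 26.55 g
dipotassium phosphate: 1.31% w/v = 13.1 g/L → 13.1 × 0.938 L = 12.29 g

lactose 12.85 g; sodium pyruvate 58.28 mL; mannitol 26.55 g; dipotassium phosphate 12.29 g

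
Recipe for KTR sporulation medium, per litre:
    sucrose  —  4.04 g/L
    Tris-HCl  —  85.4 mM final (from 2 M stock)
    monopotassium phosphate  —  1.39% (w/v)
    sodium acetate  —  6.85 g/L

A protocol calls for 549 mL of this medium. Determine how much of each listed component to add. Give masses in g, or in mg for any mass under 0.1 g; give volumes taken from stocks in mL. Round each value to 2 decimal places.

Working volume: 549 mL = 0.549 L.
sucrose: 4.04 g/L × 0.549 L = 2.22 g
Tris-HCl: dilute stock: 85.4 mM × 549 mL ÷ 2000 mM = 23.44 mL
monopotassium phosphate: 1.39 g per 100 mL × 549 mL ÷ 100 = 7.63 g
sodium acetate: 6.85 g/L × 0.549 L = 3.76 g

sucrose 2.22 g; Tris-HCl 23.44 mL; monopotassium phosphate 7.63 g; sodium acetate 3.76 g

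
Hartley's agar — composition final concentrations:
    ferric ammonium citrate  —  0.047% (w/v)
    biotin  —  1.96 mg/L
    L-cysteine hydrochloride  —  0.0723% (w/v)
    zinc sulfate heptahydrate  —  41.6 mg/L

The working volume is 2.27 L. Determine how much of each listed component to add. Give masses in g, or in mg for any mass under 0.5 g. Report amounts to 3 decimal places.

Scale factor relative to 1 L: 2.27.
ferric ammonium citrate: 0.047 g per 100 mL × 2270 mL ÷ 100 = 1.067 g
biotin: 1.96 mg/L × 2.27 L = 4.449 mg
L-cysteine hydrochloride: 0.0723% w/v = 0.723 g/L → 0.723 × 2.27 L = 1.641 g
zinc sulfate heptahydrate: 41.6 mg/L × 2.27 L = 94.432 mg

ferric ammonium citrate 1.067 g; biotin 4.449 mg; L-cysteine hydrochloride 1.641 g; zinc sulfate heptahydrate 94.432 mg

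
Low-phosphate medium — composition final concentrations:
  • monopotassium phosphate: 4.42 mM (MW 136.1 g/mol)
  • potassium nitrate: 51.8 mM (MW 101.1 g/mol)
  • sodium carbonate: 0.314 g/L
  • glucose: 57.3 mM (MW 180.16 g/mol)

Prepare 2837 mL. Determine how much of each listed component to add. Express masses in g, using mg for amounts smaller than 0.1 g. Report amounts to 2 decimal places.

monopotassium phosphate 1.71 g; potassium nitrate 14.86 g; sodium carbonate 0.89 g; glucose 29.29 g

Working volume: 2837 mL = 2.837 L.
monopotassium phosphate: 4.42 mmol/L × 136.1 g/mol × 2.837 L ÷ 1000 = 1.71 g
potassium nitrate: 51.8 mmol/L × 101.1 g/mol × 2.837 L ÷ 1000 = 14.86 g
sodium carbonate: 0.314 g/L × 2.837 L = 0.89 g
glucose: 57.3 mmol/L × 180.16 g/mol × 2.837 L ÷ 1000 = 29.29 g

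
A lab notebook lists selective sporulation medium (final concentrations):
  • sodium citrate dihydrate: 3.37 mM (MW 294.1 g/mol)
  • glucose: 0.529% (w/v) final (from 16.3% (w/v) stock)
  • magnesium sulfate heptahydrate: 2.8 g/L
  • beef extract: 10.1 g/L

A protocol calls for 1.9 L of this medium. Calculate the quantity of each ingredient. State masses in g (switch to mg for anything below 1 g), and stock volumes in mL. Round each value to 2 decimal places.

Scale factor relative to 1 L: 1.9.
sodium citrate dihydrate: 3.37 mmol/L × 294.1 g/mol × 1.9 L ÷ 1000 = 1.88 g
glucose: C1V1 = C2V2 → 0.529% ÷ 16.3% × 1900 mL = 61.66 mL
magnesium sulfate heptahydrate: 2.8 g/L × 1.9 L = 5.32 g
beef extract: 10.1 g/L × 1.9 L = 19.19 g

sodium citrate dihydrate 1.88 g; glucose 61.66 mL; magnesium sulfate heptahydrate 5.32 g; beef extract 19.19 g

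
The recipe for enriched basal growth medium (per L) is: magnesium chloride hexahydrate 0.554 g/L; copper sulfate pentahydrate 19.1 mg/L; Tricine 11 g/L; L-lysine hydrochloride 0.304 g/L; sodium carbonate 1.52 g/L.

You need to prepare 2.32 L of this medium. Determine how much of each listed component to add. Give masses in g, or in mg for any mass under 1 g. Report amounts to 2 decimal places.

Working volume: 2.32 L.
magnesium chloride hexahydrate: 0.554 g/L × 2.32 L = 1.29 g
copper sulfate pentahydrate: 19.1 mg/L × 2.32 L = 44.31 mg
Tricine: 11 g/L × 2.32 L = 25.52 g
L-lysine hydrochloride: 0.304 g/L × 2.32 L = 0.70528 g = 705.28 mg
sodium carbonate: 1.52 g/L × 2.32 L = 3.53 g

magnesium chloride hexahydrate 1.29 g; copper sulfate pentahydrate 44.31 mg; Tricine 25.52 g; L-lysine hydrochloride 705.28 mg; sodium carbonate 3.53 g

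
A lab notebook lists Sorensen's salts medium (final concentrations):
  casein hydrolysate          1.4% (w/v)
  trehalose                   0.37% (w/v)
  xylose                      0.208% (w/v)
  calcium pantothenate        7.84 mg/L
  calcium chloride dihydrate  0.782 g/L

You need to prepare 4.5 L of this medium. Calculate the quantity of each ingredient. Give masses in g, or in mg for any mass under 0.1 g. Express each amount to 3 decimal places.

Working volume: 4.5 L.
casein hydrolysate: 1.4% w/v = 14 g/L → 14 × 4.5 L = 63.000 g
trehalose: 0.37% w/v = 3.7 g/L → 3.7 × 4.5 L = 16.650 g
xylose: 0.208 g per 100 mL × 4500 mL ÷ 100 = 9.360 g
calcium pantothenate: 7.84 mg/L × 4.5 L = 35.280 mg
calcium chloride dihydrate: 0.782 g/L × 4.5 L = 3.519 g

casein hydrolysate 63.000 g; trehalose 16.650 g; xylose 9.360 g; calcium pantothenate 35.280 mg; calcium chloride dihydrate 3.519 g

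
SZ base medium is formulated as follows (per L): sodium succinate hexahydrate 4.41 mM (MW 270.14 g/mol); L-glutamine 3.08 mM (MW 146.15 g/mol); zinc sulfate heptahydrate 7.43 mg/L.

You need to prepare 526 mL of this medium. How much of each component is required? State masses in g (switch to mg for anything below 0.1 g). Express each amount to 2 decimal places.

sodium succinate hexahydrate 0.63 g; L-glutamine 0.24 g; zinc sulfate heptahydrate 3.91 mg

Working volume: 526 mL = 0.526 L.
sodium succinate hexahydrate: 4.41 mmol/L × 270.14 g/mol × 0.526 L ÷ 1000 = 0.63 g
L-glutamine: 3.08 mmol/L × 146.15 g/mol × 0.526 L ÷ 1000 = 0.24 g
zinc sulfate heptahydrate: 7.43 mg/L × 0.526 L = 3.91 mg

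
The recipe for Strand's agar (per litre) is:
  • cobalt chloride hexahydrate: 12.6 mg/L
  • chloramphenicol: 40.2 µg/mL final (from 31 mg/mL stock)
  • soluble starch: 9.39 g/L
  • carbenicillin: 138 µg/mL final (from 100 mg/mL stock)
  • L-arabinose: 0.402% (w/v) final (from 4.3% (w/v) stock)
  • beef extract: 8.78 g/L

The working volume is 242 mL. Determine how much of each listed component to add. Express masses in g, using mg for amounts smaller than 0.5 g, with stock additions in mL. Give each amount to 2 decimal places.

cobalt chloride hexahydrate 3.05 mg; chloramphenicol 0.31 mL; soluble starch 2.27 g; carbenicillin 0.33 mL; L-arabinose 22.62 mL; beef extract 2.12 g

Target volume = 242 mL = 0.242 L.
cobalt chloride hexahydrate: 12.6 mg/L × 0.242 L = 3.05 mg
chloramphenicol: V = C2·V2/C1 = 40.2 µg/mL × 242 mL ÷ 31000 µg/mL = 0.31 mL
soluble starch: 9.39 g/L × 0.242 L = 2.27 g
carbenicillin: V = C2·V2/C1 = 138 µg/mL × 242 mL ÷ 100000 µg/mL = 0.33 mL
L-arabinose: dilute stock: 0.402% ÷ 4.3% × 242 mL = 22.62 mL
beef extract: 8.78 g/L × 0.242 L = 2.12 g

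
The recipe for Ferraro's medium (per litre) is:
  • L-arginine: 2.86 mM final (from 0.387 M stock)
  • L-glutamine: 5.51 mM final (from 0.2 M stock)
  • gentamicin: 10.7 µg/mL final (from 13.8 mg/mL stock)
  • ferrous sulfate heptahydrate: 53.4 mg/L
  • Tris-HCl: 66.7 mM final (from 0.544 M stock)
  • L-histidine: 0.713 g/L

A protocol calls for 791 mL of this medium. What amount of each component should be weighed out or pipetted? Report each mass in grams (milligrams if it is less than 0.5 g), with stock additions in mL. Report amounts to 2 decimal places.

Target volume = 791 mL = 0.791 L.
L-arginine: C1V1 = C2V2 → 2.86 mM × 791 mL ÷ 387 mM = 5.85 mL
L-glutamine: dilute stock: 5.51 mM × 791 mL ÷ 200 mM = 21.79 mL
gentamicin: dilute stock: 10.7 µg/mL × 791 mL ÷ 13800 µg/mL = 0.61 mL
ferrous sulfate heptahydrate: 53.4 mg/L × 0.791 L = 42.24 mg
Tris-HCl: V = C2·V2/C1 = 66.7 mM × 791 mL ÷ 544 mM = 96.98 mL
L-histidine: 0.713 g/L × 0.791 L = 0.56 g

L-arginine 5.85 mL; L-glutamine 21.79 mL; gentamicin 0.61 mL; ferrous sulfate heptahydrate 42.24 mg; Tris-HCl 96.98 mL; L-histidine 0.56 g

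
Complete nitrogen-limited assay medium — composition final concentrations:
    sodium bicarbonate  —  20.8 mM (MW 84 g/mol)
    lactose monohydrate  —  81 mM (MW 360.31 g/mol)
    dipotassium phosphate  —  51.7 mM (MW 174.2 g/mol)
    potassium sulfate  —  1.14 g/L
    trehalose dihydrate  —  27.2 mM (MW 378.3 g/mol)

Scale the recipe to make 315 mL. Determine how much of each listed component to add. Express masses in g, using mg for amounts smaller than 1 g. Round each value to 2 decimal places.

Scale factor relative to 1 L: 0.315.
sodium bicarbonate: 20.8 mmol/L × 84 mg/mmol × 0.315 L = 550.37 mg
lactose monohydrate: 81 mmol/L × 360.31 g/mol × 0.315 L ÷ 1000 = 9.19 g
dipotassium phosphate: 51.7 mmol/L × 174.2 g/mol × 0.315 L ÷ 1000 = 2.84 g
potassium sulfate: 1.14 g/L × 0.315 L = 0.3591 g = 359.10 mg
trehalose dihydrate: 27.2 mmol/L × 378.3 g/mol × 0.315 L ÷ 1000 = 3.24 g

sodium bicarbonate 550.37 mg; lactose monohydrate 9.19 g; dipotassium phosphate 2.84 g; potassium sulfate 359.10 mg; trehalose dihydrate 3.24 g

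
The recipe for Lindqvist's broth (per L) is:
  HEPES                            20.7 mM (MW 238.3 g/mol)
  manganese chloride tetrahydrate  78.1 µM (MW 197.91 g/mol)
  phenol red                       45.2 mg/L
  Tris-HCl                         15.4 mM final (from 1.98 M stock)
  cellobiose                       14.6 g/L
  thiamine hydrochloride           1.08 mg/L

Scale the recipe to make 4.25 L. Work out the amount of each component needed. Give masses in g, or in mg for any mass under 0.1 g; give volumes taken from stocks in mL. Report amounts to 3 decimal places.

HEPES 20.964 g; manganese chloride tetrahydrate 65.691 mg; phenol red 0.192 g; Tris-HCl 33.056 mL; cellobiose 62.050 g; thiamine hydrochloride 4.590 mg

Scale factor relative to 1 L: 4.25.
HEPES: 20.7 mmol/L × 238.3 g/mol × 4.25 L ÷ 1000 = 20.964 g
manganese chloride tetrahydrate: 78.1 µmol/L × 197.91 g/mol × 4.25 L ÷ 1000 = 65.691 mg
phenol red: 45.2 mg/L × 4.25 L = 192.1 mg = 0.192 g
Tris-HCl: C1V1 = C2V2 → 15.4 mM × 4250 mL ÷ 1980 mM = 33.056 mL
cellobiose: 14.6 g/L × 4.25 L = 62.050 g
thiamine hydrochloride: 1.08 mg/L × 4.25 L = 4.590 mg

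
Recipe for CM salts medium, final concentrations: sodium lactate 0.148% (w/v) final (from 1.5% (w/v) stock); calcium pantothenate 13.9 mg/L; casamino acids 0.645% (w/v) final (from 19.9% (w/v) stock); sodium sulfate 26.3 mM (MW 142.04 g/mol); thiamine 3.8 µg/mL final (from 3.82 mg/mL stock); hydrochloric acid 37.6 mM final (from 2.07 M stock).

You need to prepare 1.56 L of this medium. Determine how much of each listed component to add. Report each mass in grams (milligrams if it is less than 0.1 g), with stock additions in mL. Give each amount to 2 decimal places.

sodium lactate 153.92 mL; calcium pantothenate 21.68 mg; casamino acids 50.56 mL; sodium sulfate 5.83 g; thiamine 1.55 mL; hydrochloric acid 28.34 mL

Scale factor relative to 1 L: 1.56.
sodium lactate: dilute stock: 0.148% ÷ 1.5% × 1560 mL = 153.92 mL
calcium pantothenate: 13.9 mg/L × 1.56 L = 21.68 mg
casamino acids: V = C2·V2/C1 = 0.645% ÷ 19.9% × 1560 mL = 50.56 mL
sodium sulfate: 26.3 mmol/L × 142.04 g/mol × 1.56 L ÷ 1000 = 5.83 g
thiamine: C1V1 = C2V2 → 3.8 µg/mL × 1560 mL ÷ 3820 µg/mL = 1.55 mL
hydrochloric acid: V = C2·V2/C1 = 37.6 mM × 1560 mL ÷ 2070 mM = 28.34 mL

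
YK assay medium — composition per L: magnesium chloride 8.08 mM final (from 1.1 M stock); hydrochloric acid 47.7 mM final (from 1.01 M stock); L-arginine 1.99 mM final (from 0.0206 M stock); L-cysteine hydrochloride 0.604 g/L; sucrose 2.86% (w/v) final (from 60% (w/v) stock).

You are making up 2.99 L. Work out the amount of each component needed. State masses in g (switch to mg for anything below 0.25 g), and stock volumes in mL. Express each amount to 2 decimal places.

magnesium chloride 21.96 mL; hydrochloric acid 141.21 mL; L-arginine 288.84 mL; L-cysteine hydrochloride 1.81 g; sucrose 142.52 mL

Working volume: 2.99 L.
magnesium chloride: V = C2·V2/C1 = 8.08 mM × 2990 mL ÷ 1100 mM = 21.96 mL
hydrochloric acid: C1V1 = C2V2 → 47.7 mM × 2990 mL ÷ 1010 mM = 141.21 mL
L-arginine: C1V1 = C2V2 → 1.99 mM × 2990 mL ÷ 20.6 mM = 288.84 mL
L-cysteine hydrochloride: 0.604 g/L × 2.99 L = 1.81 g
sucrose: V = C2·V2/C1 = 2.86% ÷ 60% × 2990 mL = 142.52 mL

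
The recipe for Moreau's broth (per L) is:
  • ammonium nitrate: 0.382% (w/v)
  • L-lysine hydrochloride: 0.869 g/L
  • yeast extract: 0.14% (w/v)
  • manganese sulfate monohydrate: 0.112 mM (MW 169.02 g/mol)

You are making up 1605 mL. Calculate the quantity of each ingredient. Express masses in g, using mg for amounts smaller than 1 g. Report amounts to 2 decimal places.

Target volume = 1605 mL = 1.605 L.
ammonium nitrate: 0.382% w/v = 3.82 g/L → 3.82 × 1.605 L = 6.13 g
L-lysine hydrochloride: 0.869 g/L × 1.605 L = 1.39 g
yeast extract: 0.14% w/v = 1.4 g/L → 1.4 × 1.605 L = 2.25 g
manganese sulfate monohydrate: 0.112 mmol/L × 169.02 mg/mmol × 1.605 L = 30.38 mg

ammonium nitrate 6.13 g; L-lysine hydrochloride 1.39 g; yeast extract 2.25 g; manganese sulfate monohydrate 30.38 mg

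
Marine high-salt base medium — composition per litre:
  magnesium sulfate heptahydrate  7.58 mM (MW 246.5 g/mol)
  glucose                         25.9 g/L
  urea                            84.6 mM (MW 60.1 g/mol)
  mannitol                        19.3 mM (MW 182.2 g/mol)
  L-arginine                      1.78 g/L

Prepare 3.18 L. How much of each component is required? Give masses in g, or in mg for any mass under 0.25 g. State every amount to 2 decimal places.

magnesium sulfate heptahydrate 5.94 g; glucose 82.36 g; urea 16.17 g; mannitol 11.18 g; L-arginine 5.66 g

Working volume: 3.18 L.
magnesium sulfate heptahydrate: 7.58 mmol/L × 246.5 g/mol × 3.18 L ÷ 1000 = 5.94 g
glucose: 25.9 g/L × 3.18 L = 82.36 g
urea: 84.6 mmol/L × 60.1 g/mol × 3.18 L ÷ 1000 = 16.17 g
mannitol: 19.3 mmol/L × 182.2 g/mol × 3.18 L ÷ 1000 = 11.18 g
L-arginine: 1.78 g/L × 3.18 L = 5.66 g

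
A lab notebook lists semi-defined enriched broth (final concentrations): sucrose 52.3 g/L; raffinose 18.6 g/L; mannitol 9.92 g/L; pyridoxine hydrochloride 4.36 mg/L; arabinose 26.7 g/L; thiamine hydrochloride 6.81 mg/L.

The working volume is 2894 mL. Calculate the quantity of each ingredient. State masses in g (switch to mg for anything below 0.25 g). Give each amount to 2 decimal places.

Target volume = 2894 mL = 2.894 L.
sucrose: 52.3 g/L × 2.894 L = 151.36 g
raffinose: 18.6 g/L × 2.894 L = 53.83 g
mannitol: 9.92 g/L × 2.894 L = 28.71 g
pyridoxine hydrochloride: 4.36 mg/L × 2.894 L = 12.62 mg
arabinose: 26.7 g/L × 2.894 L = 77.27 g
thiamine hydrochloride: 6.81 mg/L × 2.894 L = 19.71 mg

sucrose 151.36 g; raffinose 53.83 g; mannitol 28.71 g; pyridoxine hydrochloride 12.62 mg; arabinose 77.27 g; thiamine hydrochloride 19.71 mg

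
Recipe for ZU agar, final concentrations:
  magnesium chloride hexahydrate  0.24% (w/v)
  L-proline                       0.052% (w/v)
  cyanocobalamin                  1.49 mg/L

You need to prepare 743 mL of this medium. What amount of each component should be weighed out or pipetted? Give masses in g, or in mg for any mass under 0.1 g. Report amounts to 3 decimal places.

magnesium chloride hexahydrate 1.783 g; L-proline 0.386 g; cyanocobalamin 1.107 mg

Scale factor relative to 1 L: 0.743.
magnesium chloride hexahydrate: 0.24% w/v = 2.4 g/L → 2.4 × 0.743 L = 1.783 g
L-proline: 0.052% w/v = 0.52 g/L → 0.52 × 0.743 L = 0.386 g
cyanocobalamin: 1.49 mg/L × 0.743 L = 1.107 mg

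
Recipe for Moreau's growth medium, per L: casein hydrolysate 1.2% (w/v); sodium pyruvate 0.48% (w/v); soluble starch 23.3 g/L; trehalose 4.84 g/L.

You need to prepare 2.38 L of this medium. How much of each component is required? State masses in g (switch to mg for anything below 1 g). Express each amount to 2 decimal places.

casein hydrolysate 28.56 g; sodium pyruvate 11.42 g; soluble starch 55.45 g; trehalose 11.52 g

Scale factor relative to 1 L: 2.38.
casein hydrolysate: 1.2 g per 100 mL × 2380 mL ÷ 100 = 28.56 g
sodium pyruvate: 0.48% w/v = 4.8 g/L → 4.8 × 2.38 L = 11.42 g
soluble starch: 23.3 g/L × 2.38 L = 55.45 g
trehalose: 4.84 g/L × 2.38 L = 11.52 g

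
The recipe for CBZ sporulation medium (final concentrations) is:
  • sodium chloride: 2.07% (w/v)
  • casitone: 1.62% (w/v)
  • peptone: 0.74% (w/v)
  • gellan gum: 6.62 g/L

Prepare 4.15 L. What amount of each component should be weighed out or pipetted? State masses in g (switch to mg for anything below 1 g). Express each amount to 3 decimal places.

Working volume: 4.15 L.
sodium chloride: 2.07% w/v = 20.7 g/L → 20.7 × 4.15 L = 85.905 g
casitone: 1.62 g per 100 mL × 4150 mL ÷ 100 = 67.230 g
peptone: 0.74% w/v = 7.4 g/L → 7.4 × 4.15 L = 30.710 g
gellan gum: 6.62 g/L × 4.15 L = 27.473 g

sodium chloride 85.905 g; casitone 67.230 g; peptone 30.710 g; gellan gum 27.473 g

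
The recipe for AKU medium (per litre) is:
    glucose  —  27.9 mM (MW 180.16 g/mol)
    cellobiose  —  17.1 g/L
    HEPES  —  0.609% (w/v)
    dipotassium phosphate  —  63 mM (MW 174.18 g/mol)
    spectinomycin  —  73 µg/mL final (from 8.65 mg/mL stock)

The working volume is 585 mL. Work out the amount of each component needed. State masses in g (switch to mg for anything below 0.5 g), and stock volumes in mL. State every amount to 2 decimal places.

Target volume = 585 mL = 0.585 L.
glucose: 27.9 mmol/L × 180.16 g/mol × 0.585 L ÷ 1000 = 2.94 g
cellobiose: 17.1 g/L × 0.585 L = 10.00 g
HEPES: 0.609% w/v = 6.09 g/L → 6.09 × 0.585 L = 3.56 g
dipotassium phosphate: 63 mmol/L × 174.18 g/mol × 0.585 L ÷ 1000 = 6.42 g
spectinomycin: V = C2·V2/C1 = 73 µg/mL × 585 mL ÷ 8650 µg/mL = 4.94 mL

glucose 2.94 g; cellobiose 10.00 g; HEPES 3.56 g; dipotassium phosphate 6.42 g; spectinomycin 4.94 mL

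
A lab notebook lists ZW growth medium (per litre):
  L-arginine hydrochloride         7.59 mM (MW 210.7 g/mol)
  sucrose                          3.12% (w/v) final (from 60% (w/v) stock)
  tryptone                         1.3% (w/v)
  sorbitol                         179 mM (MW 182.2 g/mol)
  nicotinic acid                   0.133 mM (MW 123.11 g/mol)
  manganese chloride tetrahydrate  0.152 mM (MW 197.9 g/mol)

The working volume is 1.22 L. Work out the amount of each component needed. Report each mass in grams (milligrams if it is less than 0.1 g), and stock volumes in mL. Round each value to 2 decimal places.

L-arginine hydrochloride 1.95 g; sucrose 63.44 mL; tryptone 15.86 g; sorbitol 39.79 g; nicotinic acid 19.98 mg; manganese chloride tetrahydrate 36.70 mg

Working volume: 1.22 L.
L-arginine hydrochloride: 7.59 mmol/L × 210.7 g/mol × 1.22 L ÷ 1000 = 1.95 g
sucrose: dilute stock: 3.12% ÷ 60% × 1220 mL = 63.44 mL
tryptone: 1.3% w/v = 13 g/L → 13 × 1.22 L = 15.86 g
sorbitol: 179 mmol/L × 182.2 g/mol × 1.22 L ÷ 1000 = 39.79 g
nicotinic acid: 0.133 mmol/L × 123.11 mg/mmol × 1.22 L = 19.98 mg
manganese chloride tetrahydrate: 0.152 mmol/L × 197.9 mg/mmol × 1.22 L = 36.70 mg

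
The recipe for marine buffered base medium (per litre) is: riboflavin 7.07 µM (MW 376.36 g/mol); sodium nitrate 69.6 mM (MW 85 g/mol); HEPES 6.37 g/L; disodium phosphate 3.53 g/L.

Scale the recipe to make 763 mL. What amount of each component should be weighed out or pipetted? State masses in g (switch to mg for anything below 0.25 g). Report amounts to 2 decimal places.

riboflavin 2.03 mg; sodium nitrate 4.51 g; HEPES 4.86 g; disodium phosphate 2.69 g

Working volume: 763 mL = 0.763 L.
riboflavin: 7.07 µmol/L × 376.36 g/mol × 0.763 L ÷ 1000 = 2.03 mg
sodium nitrate: 69.6 mmol/L × 85 g/mol × 0.763 L ÷ 1000 = 4.51 g
HEPES: 6.37 g/L × 0.763 L = 4.86 g
disodium phosphate: 3.53 g/L × 0.763 L = 2.69 g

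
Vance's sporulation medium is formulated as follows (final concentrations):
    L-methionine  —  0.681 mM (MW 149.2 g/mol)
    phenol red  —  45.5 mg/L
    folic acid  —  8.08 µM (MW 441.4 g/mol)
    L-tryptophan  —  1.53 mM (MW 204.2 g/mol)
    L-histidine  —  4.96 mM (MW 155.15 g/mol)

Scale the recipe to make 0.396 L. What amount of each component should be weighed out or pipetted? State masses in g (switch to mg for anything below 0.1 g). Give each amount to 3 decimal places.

L-methionine 40.236 mg; phenol red 18.018 mg; folic acid 1.412 mg; L-tryptophan 0.124 g; L-histidine 0.305 g

Scale factor relative to 1 L: 0.396.
L-methionine: 0.681 mmol/L × 149.2 mg/mmol × 0.396 L = 40.236 mg
phenol red: 45.5 mg/L × 0.396 L = 18.018 mg
folic acid: 8.08 µmol/L × 441.4 g/mol × 0.396 L ÷ 1000 = 1.412 mg
L-tryptophan: 1.53 mmol/L × 204.2 g/mol × 0.396 L ÷ 1000 = 0.124 g
L-histidine: 4.96 mmol/L × 155.15 g/mol × 0.396 L ÷ 1000 = 0.305 g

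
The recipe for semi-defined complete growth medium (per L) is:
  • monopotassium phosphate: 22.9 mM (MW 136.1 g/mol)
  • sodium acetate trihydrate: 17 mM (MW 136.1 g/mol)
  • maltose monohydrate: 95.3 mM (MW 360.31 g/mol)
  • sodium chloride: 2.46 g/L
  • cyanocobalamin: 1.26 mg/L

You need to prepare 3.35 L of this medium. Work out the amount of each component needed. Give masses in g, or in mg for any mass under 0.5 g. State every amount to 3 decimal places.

Scale factor relative to 1 L: 3.35.
monopotassium phosphate: 22.9 mmol/L × 136.1 g/mol × 3.35 L ÷ 1000 = 10.441 g
sodium acetate trihydrate: 17 mmol/L × 136.1 g/mol × 3.35 L ÷ 1000 = 7.751 g
maltose monohydrate: 95.3 mmol/L × 360.31 g/mol × 3.35 L ÷ 1000 = 115.031 g
sodium chloride: 2.46 g/L × 3.35 L = 8.241 g
cyanocobalamin: 1.26 mg/L × 3.35 L = 4.221 mg

monopotassium phosphate 10.441 g; sodium acetate trihydrate 7.751 g; maltose monohydrate 115.031 g; sodium chloride 8.241 g; cyanocobalamin 4.221 mg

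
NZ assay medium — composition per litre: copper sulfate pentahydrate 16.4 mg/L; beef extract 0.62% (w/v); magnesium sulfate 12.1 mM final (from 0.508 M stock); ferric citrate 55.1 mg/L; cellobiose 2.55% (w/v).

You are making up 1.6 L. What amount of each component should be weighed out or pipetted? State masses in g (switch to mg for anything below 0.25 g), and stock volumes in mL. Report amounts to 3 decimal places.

Working volume: 1.6 L.
copper sulfate pentahydrate: 16.4 mg/L × 1.6 L = 26.240 mg
beef extract: 0.62% w/v = 6.2 g/L → 6.2 × 1.6 L = 9.920 g
magnesium sulfate: V = C2·V2/C1 = 12.1 mM × 1600 mL ÷ 508 mM = 38.110 mL
ferric citrate: 55.1 mg/L × 1.6 L = 88.160 mg
cellobiose: 2.55% w/v = 25.5 g/L → 25.5 × 1.6 L = 40.800 g

copper sulfate pentahydrate 26.240 mg; beef extract 9.920 g; magnesium sulfate 38.110 mL; ferric citrate 88.160 mg; cellobiose 40.800 g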